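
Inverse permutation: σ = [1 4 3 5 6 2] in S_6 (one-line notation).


To find σ⁻¹, swap domain and range:
σ(1) = 1 → σ⁻¹(1) = 1
σ(2) = 4 → σ⁻¹(4) = 2
σ(3) = 3 → σ⁻¹(3) = 3
σ(4) = 5 → σ⁻¹(5) = 4
σ(5) = 6 → σ⁻¹(6) = 5
σ(6) = 2 → σ⁻¹(2) = 6

σ⁻¹ = [1 6 3 2 4 5]


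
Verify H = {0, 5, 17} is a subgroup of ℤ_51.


Subgroup test for H = {0, 5, 17} in (ℤ_51, +):
(1) 0 ∈ H? Yes
(2) Closure: for all a,b ∈ H, (a+b) mod 51 ∈ H? No  [counterexample: 5 + 5 = 10 ∉ H]
(3) Inverses: for all a ∈ H, -a mod 51 ∈ H? No

No, H is not a subgroup of ℤ_51


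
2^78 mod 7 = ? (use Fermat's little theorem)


Fermat's little theorem: if p is prime and gcd(a,p)=1, then a^(p-1) ≡ 1 (mod p)
p = 7 is prime, gcd(2,7) = 1
Reduce exponent: 78 mod 6 = 0
So 2^78 ≡ 2^0 (mod 7)
2^0 = 1

2^78 ≡ 1 (mod 7)


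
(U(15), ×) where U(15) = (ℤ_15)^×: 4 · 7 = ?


Operation: multiplication mod 15
4 · 7 = (a × b) mod 15 with a = 4, b = 7

4 · 7 = 13


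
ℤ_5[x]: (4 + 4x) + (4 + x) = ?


Add coefficients mod 5:
x^0: 4 + 4 = 3 (mod 5)
x^1: 4 + 1 = 0 (mod 5)
Result: 3

f + g = 3


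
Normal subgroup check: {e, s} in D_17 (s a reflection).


H = {e, s} in D_17 (s a reflection)
r·s·r⁻¹ = sr⁻² ≠ s for n ≥ 3, so {e, s} is not closed under conjugation

No, not a normal subgroup


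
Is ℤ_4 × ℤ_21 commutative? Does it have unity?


Direct product ring; commutative with unity (1,1); but (1,0)·(0,1) = (0,0) gives zero divisors, so not an integral domain
Commutative: Yes
Integral domain: No
Has unity: Yes

ℤ_4 × ℤ_21: Commutative=Yes, Unity=Yes


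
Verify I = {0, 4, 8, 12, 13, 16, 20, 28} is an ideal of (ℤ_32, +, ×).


Check ideal conditions for I = {0, 4, 8, 12, 13, 16, 20, 28} in ℤ_32:
(1) I is an additive subgroup? No
(2) For r ∈ ℤ_32 and a ∈ I: r·a ∈ I? No  [counterexample: r=2, a=12, r·a mod 32 = 24 ∉ I]

No, I is not an ideal of ℤ_32


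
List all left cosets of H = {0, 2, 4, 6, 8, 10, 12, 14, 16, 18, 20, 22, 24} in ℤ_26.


H = {0, 2, 4, 6, 8, 10, 12, 14, 16, 18, 20, 22, 24}, |H| = 13
Number of cosets = |G|/|H| = 26/13 = 2
0 + H = {0, 2, 4, 6, 8, 10, 12, 14, 16, 18, 20, 22, 24}
1 + H = {1, 3, 5, 7, 9, 11, 13, 15, 17, 19, 21, 23, 25}

Cosets: 0+H={0,2,4,6,8,10,12,14,16,18,20,22,24}; 1+H={1,3,5,7,9,11,13,15,17,19,21,23,25}


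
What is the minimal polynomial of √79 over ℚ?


√79 satisfies x² - 79 = 0, irreducible over ℚ since 79 is squarefree

Minimal polynomial: x² - 79


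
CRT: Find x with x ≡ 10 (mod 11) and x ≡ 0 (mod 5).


m₁ = 11, m₂ = 5, gcd = 1, so CRT applies. M = m₁·m₂ = 55
Let M₁ = M/m₁ = 5, M₂ = M/m₂ = 11
Find y₁ ≡ M₁⁻¹ (mod m₁): 5⁻¹ ≡ 9 (mod 11)
Find y₂ ≡ M₂⁻¹ (mod m₂): 11⁻¹ ≡ 1 (mod 5)
x = a₁·M₁·y₁ + a₂·M₂·y₂ = 10·5·9 + 0·11·1 = 450
Reduce mod 55: x ≡ 10
Check: 10 mod 11 = 10 ✓, 10 mod 5 = 0 ✓

x ≡ 10 (mod 55)


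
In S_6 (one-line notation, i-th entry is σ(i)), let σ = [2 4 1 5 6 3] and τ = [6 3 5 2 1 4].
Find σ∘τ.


σ∘τ: apply τ first, then σ
1 →τ 6 →σ 3
2 →τ 3 →σ 1
3 →τ 5 →σ 6
4 →τ 2 →σ 4
5 →τ 1 →σ 2
6 →τ 4 →σ 5

σ∘τ = [3 1 6 4 2 5]


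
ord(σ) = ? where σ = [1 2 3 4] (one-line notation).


Cycle decomposition: identity (all elements fixed)
Order = 1 (identity has order 1)

ord(σ) = 1


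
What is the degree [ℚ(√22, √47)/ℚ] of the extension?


[ℚ(√22,√47):ℚ] = [ℚ(√22,√47):ℚ(√22)]·[ℚ(√22):ℚ] = 2·2 = 4

[ℚ(√22, √47)/ℚ] = 4


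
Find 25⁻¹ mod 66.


Use the extended Euclidean algorithm to write 1 = 25·s + 66·t; then s mod 66 is the inverse.
Euclidean algorithm:
  25 = 0·66 + 25
  66 = 2·25 + 16
  25 = 1·16 + 9
  16 = 1·9 + 7
  9 = 1·7 + 2
  7 = 3·2 + 1
  2 = 2·1 + 0
gcd(25,66) = 1
Back-substitution gives: 25·(-29) + 66·(11) = 1
So 25⁻¹ ≡ -29 ≡ 37 (mod 66)
Check: 25 × 37 = 925 ≡ 1 (mod 66) ✓

25⁻¹ ≡ 37 (mod 66)


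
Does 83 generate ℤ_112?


g generates ℤ_n iff gcd(g, n) = 1
gcd(83, 112) = 1
Since gcd = 1, 83 is a generator.

Yes, 83 generates ℤ_112


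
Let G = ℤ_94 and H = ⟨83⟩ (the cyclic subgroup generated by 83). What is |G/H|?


|⟨83⟩| = n / gcd(83, 94) = 94 / 1 = 94
H is normal (ℤ_94 is abelian).
|G/H| = |G| / |H| = 94 / 94 = 1

|G/H| = 1


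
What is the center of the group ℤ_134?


Z(G) = {g ∈ G | gx = xg for all x ∈ G}
ℤ_134 is abelian, so Z(G) = G

Z(ℤ_134) = ℤ_134


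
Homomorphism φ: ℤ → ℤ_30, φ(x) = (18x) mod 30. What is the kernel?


Kernel = preimage of identity
ker(φ) = {x ∈ ℤ : 18x ≡ 0 (mod 30)}. gcd(18,30) = 6, so 18x ≡ 0 (mod 30) ⟺ x ≡ 0 (mod 30/6 = 5). Hence ker(φ) = 5ℤ

ker(φ) = 5ℤ


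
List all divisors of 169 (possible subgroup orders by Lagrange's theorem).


Lagrange's theorem: |H| divides |G|
|G| = 169
Divisors of 169: 1, 13, 169

Possible subgroup orders: {1, 13, 169}


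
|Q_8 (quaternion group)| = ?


Q_8 = {±1, ±i, ±j, ±k}
|Q_8| = 8

|Q_8 (quaternion group)| = 8


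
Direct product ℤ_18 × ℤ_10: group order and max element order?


|ℤ_18 × ℤ_10| = 18 × 10 = 180
Max element order = lcm(18,10) = 90
Cyclic? No (gcd=2)

|ℤ_18×ℤ_10| = 180, max element order = 90


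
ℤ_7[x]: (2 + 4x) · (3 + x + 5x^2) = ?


Expand and collect like terms; reduce coefficients mod 7:
x^0: 2·3 = 6 ≡ 6 (mod 7)
x^1: 2·1 + 4·3 = 14 ≡ 0 (mod 7)
x^2: 2·5 + 4·1 = 14 ≡ 0 (mod 7)
x^3: 4·5 = 20 ≡ 6 (mod 7)
Result: 6 + 6x^3

f · g = 6 + 6x^3


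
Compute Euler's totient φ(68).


Factor n: 68 = 2^2 × 17
φ(n) = n · ∏(1 - 1/p) over distinct primes p | n
φ(68) = 68 · (1 - 1/2) · (1 - 1/17) = 32

φ(68) = 32


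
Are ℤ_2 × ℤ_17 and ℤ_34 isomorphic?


Comparing ℤ_2 × ℤ_17 and ℤ_34:
gcd(2,17) = 1, so ℤ_2 × ℤ_17 ≅ ℤ_34 (CRT)

Yes, ℤ_2 × ℤ_17 ≅ ℤ_34


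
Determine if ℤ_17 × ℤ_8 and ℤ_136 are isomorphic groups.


Comparing ℤ_17 × ℤ_8 and ℤ_136:
gcd(17,8) = 1, so ℤ_17 × ℤ_8 ≅ ℤ_136 (CRT)

Yes, ℤ_17 × ℤ_8 ≅ ℤ_136


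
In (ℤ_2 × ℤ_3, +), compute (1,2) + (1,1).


Operation: componentwise addition mod (2, 3)
(1,2) + (1,1) = ((a₁+b₁) mod 2, (a₂+b₂) mod 3) with a = (1,2), b = (1,1)

(1,2) + (1,1) = (0,0)


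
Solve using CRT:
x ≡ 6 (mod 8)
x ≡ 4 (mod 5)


m₁ = 8, m₂ = 5, gcd = 1, so CRT applies. M = m₁·m₂ = 40
Let M₁ = M/m₁ = 5, M₂ = M/m₂ = 8
Find y₁ ≡ M₁⁻¹ (mod m₁): 5⁻¹ ≡ 5 (mod 8)
Find y₂ ≡ M₂⁻¹ (mod m₂): 8⁻¹ ≡ 2 (mod 5)
x = a₁·M₁·y₁ + a₂·M₂·y₂ = 6·5·5 + 4·8·2 = 214
Reduce mod 40: x ≡ 14
Check: 14 mod 8 = 6 ✓, 14 mod 5 = 4 ✓

x ≡ 14 (mod 40)


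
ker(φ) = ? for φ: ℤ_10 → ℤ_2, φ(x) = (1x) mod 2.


Kernel = preimage of identity
ker(φ) = {x ∈ ℤ_10 : 1x ≡ 0 (mod 2)}. Since 2 | 10, φ is well-defined. The kernel is the cyclic subgroup ⟨2⟩ of ℤ_10 (order 5), i.e. {0, 2, 4, 6, 8}

ker(φ) = {0, 2, 4, 6, 8}


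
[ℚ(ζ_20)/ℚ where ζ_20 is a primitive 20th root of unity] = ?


[ℚ(ζ_n):ℚ] = deg Φ_n(x) = φ(n). Here φ(20) = 8

[ℚ(ζ_20)/ℚ where ζ_20 is a primitive 20th root of unity] = 8


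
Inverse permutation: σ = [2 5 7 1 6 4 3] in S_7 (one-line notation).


To find σ⁻¹, swap domain and range:
σ(1) = 2 → σ⁻¹(2) = 1
σ(2) = 5 → σ⁻¹(5) = 2
σ(3) = 7 → σ⁻¹(7) = 3
σ(4) = 1 → σ⁻¹(1) = 4
σ(5) = 6 → σ⁻¹(6) = 5
σ(6) = 4 → σ⁻¹(4) = 6
σ(7) = 3 → σ⁻¹(3) = 7

σ⁻¹ = [4 1 7 6 2 5 3]


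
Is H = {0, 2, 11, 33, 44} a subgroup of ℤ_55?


Subgroup test for H = {0, 2, 11, 33, 44} in (ℤ_55, +):
(1) 0 ∈ H? Yes
(2) Closure: for all a,b ∈ H, (a+b) mod 55 ∈ H? No  [counterexample: 2 + 2 = 4 ∉ H]
(3) Inverses: for all a ∈ H, -a mod 55 ∈ H? No

No, H is not a subgroup of ℤ_55


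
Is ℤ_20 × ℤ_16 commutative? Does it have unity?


Direct product ring; commutative with unity (1,1); but (1,0)·(0,1) = (0,0) gives zero divisors, so not an integral domain
Commutative: Yes
Integral domain: No
Has unity: Yes

ℤ_20 × ℤ_16: Commutative=Yes, Unity=Yes


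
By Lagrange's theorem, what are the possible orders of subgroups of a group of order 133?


Lagrange's theorem: |H| divides |G|
|G| = 133
Divisors of 133: 1, 7, 19, 133

Possible subgroup orders: {1, 7, 19, 133}


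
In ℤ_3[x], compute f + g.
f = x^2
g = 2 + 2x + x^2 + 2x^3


Add coefficients mod 3:
x^0: 0 + 2 = 2 (mod 3)
x^1: 0 + 2 = 2 (mod 3)
x^2: 1 + 1 = 2 (mod 3)
x^3: 0 + 2 = 2 (mod 3)
Result: 2 + 2x + 2x^2 + 2x^3

f + g = 2 + 2x + 2x^2 + 2x^3


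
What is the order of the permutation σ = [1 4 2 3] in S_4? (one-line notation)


Cycle decomposition: (2 4 3)
Cycle lengths: 3
Order = lcm(3) = 3

ord(σ) = 3


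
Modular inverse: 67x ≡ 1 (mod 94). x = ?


Use the extended Euclidean algorithm to write 1 = 67·s + 94·t; then s mod 94 is the inverse.
Euclidean algorithm:
  67 = 0·94 + 67
  94 = 1·67 + 27
  67 = 2·27 + 13
  27 = 2·13 + 1
  13 = 13·1 + 0
gcd(67,94) = 1
Back-substitution gives: 67·(-7) + 94·(5) = 1
So 67⁻¹ ≡ -7 ≡ 87 (mod 94)
Check: 67 × 87 = 5829 ≡ 1 (mod 94) ✓

67⁻¹ ≡ 87 (mod 94)


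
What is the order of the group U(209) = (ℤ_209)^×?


U(n) is the group of units mod n; |U(n)| = φ(n)
|U(209)| = φ(209) = 180

|U(209) = (ℤ_209)^×| = 180


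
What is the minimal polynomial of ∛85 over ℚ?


∛85 satisfies x³ - 85 = 0, irreducible over ℚ (no rational root; 85 is not a perfect cube)

Minimal polynomial: x³ - 85


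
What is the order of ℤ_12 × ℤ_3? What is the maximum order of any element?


|ℤ_12 × ℤ_3| = 12 × 3 = 36
Max element order = lcm(12,3) = 12
Cyclic? No (gcd=3)

|ℤ_12×ℤ_3| = 36, max element order = 12


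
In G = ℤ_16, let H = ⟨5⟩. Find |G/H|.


|⟨5⟩| = n / gcd(5, 16) = 16 / 1 = 16
H is normal (ℤ_16 is abelian).
|G/H| = |G| / |H| = 16 / 16 = 1

|G/H| = 1


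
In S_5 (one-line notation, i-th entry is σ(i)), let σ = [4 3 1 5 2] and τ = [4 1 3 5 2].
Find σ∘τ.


σ∘τ: apply τ first, then σ
1 →τ 4 →σ 5
2 →τ 1 →σ 4
3 →τ 3 →σ 1
4 →τ 5 →σ 2
5 →τ 2 →σ 3

σ∘τ = [5 4 1 2 3]


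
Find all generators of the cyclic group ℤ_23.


g generates ℤ_n iff gcd(g,n) = 1
Prime factors of 23: 23
Generators are g ∈ {1,...,22} not divisible by any of these primes.
Generators: {1, 2, 3, 4, 5, 6, 7, 8, 9, 10, 11, 12, 13, 14, 15, 16, 17, 18, 19, 20, 21, 22}
Number of generators = φ(23) = 22

Generators of ℤ_23 = {1, 2, 3, 4, 5, 6, 7, 8, 9, 10, 11, 12, 13, 14, 15, 16, 17, 18, 19, 20, 21, 22}


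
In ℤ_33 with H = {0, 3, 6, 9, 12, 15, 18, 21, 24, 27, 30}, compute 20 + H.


20 + H = {20 + h (mod 33) : h ∈ H}
20+0=20, 20+3=23, 20+6=26, 20+9=29, 20+12=32, 20+15=2, 20+18=5, 20+21=8, 20+24=11, 20+27=14, 20+30=17
20 + H = {2, 5, 8, 11, 14, 17, 20, 23, 26, 29, 32} = 2 + H

20 + H = {2, 5, 8, 11, 14, 17, 20, 23, 26, 29, 32}


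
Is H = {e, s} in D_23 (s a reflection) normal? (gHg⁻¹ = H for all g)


H = {e, s} in D_23 (s a reflection)
r·s·r⁻¹ = sr⁻² ≠ s for n ≥ 3, so {e, s} is not closed under conjugation

No, not a normal subgroup


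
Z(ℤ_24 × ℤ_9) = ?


Z(G) = {g ∈ G | gx = xg for all x ∈ G}
Direct product of abelian groups is abelian, so Z(G) = G

Z(ℤ_24 × ℤ_9) = ℤ_24 × ℤ_9


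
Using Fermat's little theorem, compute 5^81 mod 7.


Fermat's little theorem: if p is prime and gcd(a,p)=1, then a^(p-1) ≡ 1 (mod p)
p = 7 is prime, gcd(5,7) = 1
Reduce exponent: 81 mod 6 = 3
So 5^81 ≡ 5^3 (mod 7)
5^3 mod 7 = 6

5^81 ≡ 6 (mod 7)


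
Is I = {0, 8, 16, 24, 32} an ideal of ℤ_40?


Check ideal conditions for I = {0, 8, 16, 24, 32} in ℤ_40:
(1) I is an additive subgroup? Yes
(2) For r ∈ ℤ_40 and a ∈ I: r·a ∈ I? Yes

Yes, I is an ideal of ℤ_40


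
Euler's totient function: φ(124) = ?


Factor n: 124 = 2^2 × 31
φ(n) = n · ∏(1 - 1/p) over distinct primes p | n
φ(124) = 124 · (1 - 1/2) · (1 - 1/31) = 60

φ(124) = 60


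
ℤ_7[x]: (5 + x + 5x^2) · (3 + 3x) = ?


Expand and collect like terms; reduce coefficients mod 7:
x^0: 5·3 = 15 ≡ 1 (mod 7)
x^1: 5·3 + 1·3 = 18 ≡ 4 (mod 7)
x^2: 1·3 + 5·3 = 18 ≡ 4 (mod 7)
x^3: 5·3 = 15 ≡ 1 (mod 7)
Result: 1 + 4x + 4x^2 + x^3

f · g = 1 + 4x + 4x^2 + x^3


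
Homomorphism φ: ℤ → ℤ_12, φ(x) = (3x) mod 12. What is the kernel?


Kernel = preimage of identity
ker(φ) = {x ∈ ℤ : 3x ≡ 0 (mod 12)}. gcd(3,12) = 3, so 3x ≡ 0 (mod 12) ⟺ x ≡ 0 (mod 12/3 = 4). Hence ker(φ) = 4ℤ

ker(φ) = 4ℤ


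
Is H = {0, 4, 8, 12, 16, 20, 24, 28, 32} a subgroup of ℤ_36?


Subgroup test for H = {0, 4, 8, 12, 16, 20, 24, 28, 32} in (ℤ_36, +):
(1) 0 ∈ H? Yes
(2) Closure: for all a,b ∈ H, (a+b) mod 36 ∈ H? Yes
(3) Inverses: for all a ∈ H, -a mod 36 ∈ H? Yes

Yes, H is a subgroup of ℤ_36


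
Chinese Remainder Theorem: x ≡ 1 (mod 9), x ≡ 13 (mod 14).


m₁ = 9, m₂ = 14, gcd = 1, so CRT applies. M = m₁·m₂ = 126
Let M₁ = M/m₁ = 14, M₂ = M/m₂ = 9
Find y₁ ≡ M₁⁻¹ (mod m₁): 14⁻¹ ≡ 2 (mod 9)
Find y₂ ≡ M₂⁻¹ (mod m₂): 9⁻¹ ≡ 11 (mod 14)
x = a₁·M₁·y₁ + a₂·M₂·y₂ = 1·14·2 + 13·9·11 = 1315
Reduce mod 126: x ≡ 55
Check: 55 mod 9 = 1 ✓, 55 mod 14 = 13 ✓

x ≡ 55 (mod 126)


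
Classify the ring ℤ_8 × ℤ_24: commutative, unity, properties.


Direct product ring; commutative with unity (1,1); but (1,0)·(0,1) = (0,0) gives zero divisors, so not an integral domain
Commutative: Yes
Integral domain: No
Has unity: Yes

ℤ_8 × ℤ_24: Commutative=Yes, Unity=Yes


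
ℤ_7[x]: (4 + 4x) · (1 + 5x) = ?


Expand and collect like terms; reduce coefficients mod 7:
x^0: 4·1 = 4 ≡ 4 (mod 7)
x^1: 4·5 + 4·1 = 24 ≡ 3 (mod 7)
x^2: 4·5 = 20 ≡ 6 (mod 7)
Result: 4 + 3x + 6x^2

f · g = 4 + 3x + 6x^2


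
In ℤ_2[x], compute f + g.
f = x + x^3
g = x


Add coefficients mod 2:
x^0: 0 + 0 = 0 (mod 2)
x^1: 1 + 1 = 0 (mod 2)
x^2: 0 + 0 = 0 (mod 2)
x^3: 1 + 0 = 1 (mod 2)
Result: x^3

f + g = x^3


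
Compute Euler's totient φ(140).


Factor n: 140 = 2^2 × 5 × 7
φ(n) = n · ∏(1 - 1/p) over distinct primes p | n
φ(140) = 140 · (1 - 1/2) · (1 - 1/5) · (1 - 1/7) = 48

φ(140) = 48


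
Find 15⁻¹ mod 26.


Use the extended Euclidean algorithm to write 1 = 15·s + 26·t; then s mod 26 is the inverse.
Euclidean algorithm:
  15 = 0·26 + 15
  26 = 1·15 + 11
  15 = 1·11 + 4
  11 = 2·4 + 3
  4 = 1·3 + 1
  3 = 3·1 + 0
gcd(15,26) = 1
Back-substitution gives: 15·(7) + 26·(-4) = 1
So 15⁻¹ ≡ 7 ≡ 7 (mod 26)
Check: 15 × 7 = 105 ≡ 1 (mod 26) ✓

15⁻¹ ≡ 7 (mod 26)


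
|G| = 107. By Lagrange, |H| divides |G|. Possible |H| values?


Lagrange's theorem: |H| divides |G|
|G| = 107
Divisors of 107: 1, 107

Possible subgroup orders: {1, 107}


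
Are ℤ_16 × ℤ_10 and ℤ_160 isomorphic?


Comparing ℤ_16 × ℤ_10 and ℤ_160:
gcd(16,10) = 2 ≠ 1. Max element order in ℤ_16×ℤ_10 is lcm(16,10) = 80 < 160, so it has no element of order 160

No, ℤ_16 × ℤ_10 ≇ ℤ_160


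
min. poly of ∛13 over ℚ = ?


∛13 satisfies x³ - 13 = 0, irreducible over ℚ (no rational root; 13 is not a perfect cube)

Minimal polynomial: x³ - 13


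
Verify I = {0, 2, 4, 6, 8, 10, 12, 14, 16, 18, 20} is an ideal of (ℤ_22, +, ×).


Check ideal conditions for I = {0, 2, 4, 6, 8, 10, 12, 14, 16, 18, 20} in ℤ_22:
(1) I is an additive subgroup? Yes
(2) For r ∈ ℤ_22 and a ∈ I: r·a ∈ I? Yes

Yes, I is an ideal of ℤ_22


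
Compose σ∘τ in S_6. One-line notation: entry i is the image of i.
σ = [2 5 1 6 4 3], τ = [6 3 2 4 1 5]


σ∘τ: apply τ first, then σ
1 →τ 6 →σ 3
2 →τ 3 →σ 1
3 →τ 2 →σ 5
4 →τ 4 →σ 6
5 →τ 1 →σ 2
6 →τ 5 →σ 4

σ∘τ = [3 1 5 6 2 4]


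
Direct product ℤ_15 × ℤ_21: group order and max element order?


|ℤ_15 × ℤ_21| = 15 × 21 = 315
Max element order = lcm(15,21) = 105
Cyclic? No (gcd=3)

|ℤ_15×ℤ_21| = 315, max element order = 105


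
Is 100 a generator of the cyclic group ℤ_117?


g generates ℤ_n iff gcd(g, n) = 1
gcd(100, 117) = 1
Since gcd = 1, 100 is a generator.

Yes, 100 generates ℤ_117


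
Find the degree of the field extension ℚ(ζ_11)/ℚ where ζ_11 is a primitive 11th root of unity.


[ℚ(ζ_n):ℚ] = deg Φ_n(x) = φ(n). Here φ(11) = 10

[ℚ(ζ_11)/ℚ where ζ_11 is a primitive 11th root of unity] = 10


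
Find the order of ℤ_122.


ℤ_n has n elements.

|ℤ_122| = 122


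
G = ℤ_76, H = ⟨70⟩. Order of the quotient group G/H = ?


|⟨70⟩| = n / gcd(70, 76) = 76 / 2 = 38
H is normal (ℤ_76 is abelian).
|G/H| = |G| / |H| = 76 / 38 = 2

|G/H| = 2


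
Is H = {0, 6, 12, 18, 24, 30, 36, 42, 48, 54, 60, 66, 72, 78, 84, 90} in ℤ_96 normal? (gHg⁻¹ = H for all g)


H = {0, 6, 12, 18, 24, 30, 36, 42, 48, 54, 60, 66, 72, 78, 84, 90} in ℤ_96
ℤ_96 is abelian; every subgroup of an abelian group is normal

Yes, normal subgroup


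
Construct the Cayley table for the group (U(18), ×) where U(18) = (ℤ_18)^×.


Elements: {1, 5, 7, 11, 13, 17}
Operation: multiplication mod 18
Entry (a, b) = (a × b) mod 18

Cayley table:
   |  1 |  5 |  7 | 11 | 13 | 17
 1 |  1 |  5 |  7 | 11 | 13 | 17
 5 |  5 |  7 | 17 |  1 | 11 | 13
 7 |  7 | 17 | 13 |  5 |  1 | 11
11 | 11 |  1 |  5 | 13 | 17 |  7
13 | 13 | 11 |  1 | 17 |  7 |  5
17 | 17 | 13 | 11 |  7 |  5 |  1


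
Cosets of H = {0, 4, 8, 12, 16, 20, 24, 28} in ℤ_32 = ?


H = {0, 4, 8, 12, 16, 20, 24, 28}, |H| = 8
Number of cosets = |G|/|H| = 32/8 = 4
0 + H = {0, 4, 8, 12, 16, 20, 24, 28}
1 + H = {1, 5, 9, 13, 17, 21, 25, 29}
2 + H = {2, 6, 10, 14, 18, 22, 26, 30}
3 + H = {3, 7, 11, 15, 19, 23, 27, 31}

Cosets: 0+H={0,4,8,12,16,20,24,28}; 1+H={1,5,9,13,17,21,25,29}; 2+H={2,6,10,14,18,22,26,30}; 3+H={3,7,11,15,19,23,27,31}


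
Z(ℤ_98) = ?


Z(G) = {g ∈ G | gx = xg for all x ∈ G}
ℤ_98 is abelian, so Z(G) = G

Z(ℤ_98) = ℤ_98


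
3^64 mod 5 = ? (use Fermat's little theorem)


Fermat's little theorem: if p is prime and gcd(a,p)=1, then a^(p-1) ≡ 1 (mod p)
p = 5 is prime, gcd(3,5) = 1
Reduce exponent: 64 mod 4 = 0
So 3^64 ≡ 3^0 (mod 5)
3^0 = 1

3^64 ≡ 1 (mod 5)


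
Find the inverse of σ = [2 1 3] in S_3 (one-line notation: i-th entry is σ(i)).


To find σ⁻¹, swap domain and range:
σ(1) = 2 → σ⁻¹(2) = 1
σ(2) = 1 → σ⁻¹(1) = 2
σ(3) = 3 → σ⁻¹(3) = 3

σ⁻¹ = [2 1 3]


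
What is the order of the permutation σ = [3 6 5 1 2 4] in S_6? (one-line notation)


Cycle decomposition: (1 3 5 2 6 4)
Cycle lengths: 6
Order = lcm(6) = 6

ord(σ) = 6


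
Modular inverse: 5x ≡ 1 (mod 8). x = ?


Use the extended Euclidean algorithm to write 1 = 5·s + 8·t; then s mod 8 is the inverse.
Euclidean algorithm:
  5 = 0·8 + 5
  8 = 1·5 + 3
  5 = 1·3 + 2
  3 = 1·2 + 1
  2 = 2·1 + 0
gcd(5,8) = 1
Back-substitution gives: 5·(-3) + 8·(2) = 1
So 5⁻¹ ≡ -3 ≡ 5 (mod 8)
Check: 5 × 5 = 25 ≡ 1 (mod 8) ✓

5⁻¹ ≡ 5 (mod 8)


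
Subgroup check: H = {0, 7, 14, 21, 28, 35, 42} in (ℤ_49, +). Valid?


Subgroup test for H = {0, 7, 14, 21, 28, 35, 42} in (ℤ_49, +):
(1) 0 ∈ H? Yes
(2) Closure: for all a,b ∈ H, (a+b) mod 49 ∈ H? Yes
(3) Inverses: for all a ∈ H, -a mod 49 ∈ H? Yes

Yes, H is a subgroup of ℤ_49


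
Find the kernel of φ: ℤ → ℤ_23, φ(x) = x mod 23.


Kernel = preimage of identity
ker(φ) = {x ∈ ℤ : x ≡ 0 (mod 23)} = 23ℤ = {0, ±23, ±46, ...}

ker(φ) = 23ℤ


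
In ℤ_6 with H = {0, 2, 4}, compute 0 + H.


0 + H = {0 + h (mod 6) : h ∈ H}
0+0=0, 0+2=2, 0+4=4

0 + H = {0, 2, 4}


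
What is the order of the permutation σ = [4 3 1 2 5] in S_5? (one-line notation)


Cycle decomposition: (1 4 2 3)
Cycle lengths: 4
Order = lcm(4) = 4

ord(σ) = 4


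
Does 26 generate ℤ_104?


g generates ℤ_n iff gcd(g, n) = 1
gcd(26, 104) = 26
Since gcd = 26 ≠ 1, ⟨26⟩ has order 4 < 104, so 26 is not a generator.

No, 26 does not generate ℤ_104


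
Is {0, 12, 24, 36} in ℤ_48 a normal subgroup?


H = {0, 12, 24, 36} in ℤ_48
ℤ_48 is abelian; every subgroup of an abelian group is normal

Yes, normal subgroup


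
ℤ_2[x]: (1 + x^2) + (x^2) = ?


Add coefficients mod 2:
x^0: 1 + 0 = 1 (mod 2)
x^1: 0 + 0 = 0 (mod 2)
x^2: 1 + 1 = 0 (mod 2)
Result: 1

f + g = 1


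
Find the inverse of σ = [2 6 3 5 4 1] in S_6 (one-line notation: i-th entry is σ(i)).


To find σ⁻¹, swap domain and range:
σ(1) = 2 → σ⁻¹(2) = 1
σ(2) = 6 → σ⁻¹(6) = 2
σ(3) = 3 → σ⁻¹(3) = 3
σ(4) = 5 → σ⁻¹(5) = 4
σ(5) = 4 → σ⁻¹(4) = 5
σ(6) = 1 → σ⁻¹(1) = 6

σ⁻¹ = [6 1 3 5 4 2]


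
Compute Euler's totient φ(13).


φ(n) = count of k ∈ {1,...,n} with gcd(k,n)=1
Coprimes to 13: {1, 2, 3, 4, 5, 6, 7, 8, 9, 10, 11, 12}
Count: 12

φ(13) = 12


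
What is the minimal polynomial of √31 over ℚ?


√31 satisfies x² - 31 = 0, irreducible over ℚ since 31 is squarefree

Minimal polynomial: x² - 31


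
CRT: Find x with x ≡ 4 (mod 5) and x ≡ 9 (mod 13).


m₁ = 5, m₂ = 13, gcd = 1, so CRT applies. M = m₁·m₂ = 65
Let M₁ = M/m₁ = 13, M₂ = M/m₂ = 5
Find y₁ ≡ M₁⁻¹ (mod m₁): 13⁻¹ ≡ 2 (mod 5)
Find y₂ ≡ M₂⁻¹ (mod m₂): 5⁻¹ ≡ 8 (mod 13)
x = a₁·M₁·y₁ + a₂·M₂·y₂ = 4·13·2 + 9·5·8 = 464
Reduce mod 65: x ≡ 9
Check: 9 mod 5 = 4 ✓, 9 mod 13 = 9 ✓

x ≡ 9 (mod 65)


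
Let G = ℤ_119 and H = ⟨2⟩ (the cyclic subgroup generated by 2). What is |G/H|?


|⟨2⟩| = n / gcd(2, 119) = 119 / 1 = 119
H is normal (ℤ_119 is abelian).
|G/H| = |G| / |H| = 119 / 119 = 1

|G/H| = 1


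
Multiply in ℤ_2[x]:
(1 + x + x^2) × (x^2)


Expand and collect like terms; reduce coefficients mod 2:
x^0: 1·0 = 0 ≡ 0 (mod 2)
x^1: 1·0 + 1·0 = 0 ≡ 0 (mod 2)
x^2: 1·1 + 1·0 + 1·0 = 1 ≡ 1 (mod 2)
x^3: 1·1 + 1·0 = 1 ≡ 1 (mod 2)
x^4: 1·1 = 1 ≡ 1 (mod 2)
Result: x^2 + x^3 + x^4

f · g = x^2 + x^3 + x^4


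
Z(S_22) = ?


Z(G) = {g ∈ G | gx = xg for all x ∈ G}
S_n is non-abelian for n ≥ 3; Z(S_22) is trivial

Z(S_22) = {e}


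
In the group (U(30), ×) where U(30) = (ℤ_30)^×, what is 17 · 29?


Operation: multiplication mod 30
17 · 29 = (a × b) mod 30 with a = 17, b = 29

17 · 29 = 13


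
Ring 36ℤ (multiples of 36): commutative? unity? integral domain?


36ℤ is a commutative ring under +,× but has no multiplicative identity (1 ∉ 36ℤ); it has no zero divisors, but without unity it is not an integral domain
Commutative: Yes
Integral domain: No
Has unity: No

36ℤ (multiples of 36): Commutative=Yes, Unity=No


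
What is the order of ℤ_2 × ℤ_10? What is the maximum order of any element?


|ℤ_2 × ℤ_10| = 2 × 10 = 20
Max element order = lcm(2,10) = 10
Cyclic? No (gcd=2)

|ℤ_2×ℤ_10| = 20, max element order = 10


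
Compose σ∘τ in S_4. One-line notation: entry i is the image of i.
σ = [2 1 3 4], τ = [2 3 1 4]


σ∘τ: apply τ first, then σ
1 →τ 2 →σ 1
2 →τ 3 →σ 3
3 →τ 1 →σ 2
4 →τ 4 →σ 4

σ∘τ = [1 3 2 4]


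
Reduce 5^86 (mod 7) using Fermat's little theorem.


Fermat's little theorem: if p is prime and gcd(a,p)=1, then a^(p-1) ≡ 1 (mod p)
p = 7 is prime, gcd(5,7) = 1
Reduce exponent: 86 mod 6 = 2
So 5^86 ≡ 5^2 (mod 7)
5^2 mod 7 = 4

5^86 ≡ 4 (mod 7)


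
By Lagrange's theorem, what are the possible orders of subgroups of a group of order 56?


Lagrange's theorem: |H| divides |G|
|G| = 56
Divisors of 56: 1, 2, 4, 7, 8, 14, 28, 56

Possible subgroup orders: {1, 2, 4, 7, 8, 14, 28, 56}


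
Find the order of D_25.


|D_n| = 2n (n rotations and n reflections)
|D_25| = 2×25 = 50

|D_25| = 50


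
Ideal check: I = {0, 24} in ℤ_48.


Check ideal conditions for I = {0, 24} in ℤ_48:
(1) I is an additive subgroup? Yes
(2) For r ∈ ℤ_48 and a ∈ I: r·a ∈ I? Yes

Yes, I is an ideal of ℤ_48


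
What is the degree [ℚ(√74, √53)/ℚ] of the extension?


[ℚ(√74,√53):ℚ] = [ℚ(√74,√53):ℚ(√74)]·[ℚ(√74):ℚ] = 2·2 = 4

[ℚ(√74, √53)/ℚ] = 4


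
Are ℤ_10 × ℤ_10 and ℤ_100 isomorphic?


Comparing ℤ_10 × ℤ_10 and ℤ_100:
gcd(10,10) = 10 ≠ 1. Max element order in ℤ_10×ℤ_10 is lcm(10,10) = 10 < 100, so it has no element of order 100

No, ℤ_10 × ℤ_10 ≇ ℤ_100


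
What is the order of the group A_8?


|A_n| = n!/2 (even permutations)
|A_8| = 8!/2 = 40320/2 = 20160

|A_8| = 20160


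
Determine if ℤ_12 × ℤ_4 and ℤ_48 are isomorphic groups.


Comparing ℤ_12 × ℤ_4 and ℤ_48:
gcd(12,4) = 4 ≠ 1. Max element order in ℤ_12×ℤ_4 is lcm(12,4) = 12 < 48, so it has no element of order 48

No, ℤ_12 × ℤ_4 ≇ ℤ_48


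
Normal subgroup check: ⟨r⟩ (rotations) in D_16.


H = ⟨r⟩ (rotations) in D_16
The rotation subgroup ⟨r⟩ has index 2 in D_16, so it is normal

Yes, normal subgroup


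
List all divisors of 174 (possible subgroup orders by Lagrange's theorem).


Lagrange's theorem: |H| divides |G|
|G| = 174
Divisors of 174: 1, 2, 3, 6, 29, 58, 87, 174

Possible subgroup orders: {1, 2, 3, 6, 29, 58, 87, 174}


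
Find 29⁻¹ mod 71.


Use the extended Euclidean algorithm to write 1 = 29·s + 71·t; then s mod 71 is the inverse.
Euclidean algorithm:
  29 = 0·71 + 29
  71 = 2·29 + 13
  29 = 2·13 + 3
  13 = 4·3 + 1
  3 = 3·1 + 0
gcd(29,71) = 1
Back-substitution gives: 29·(-22) + 71·(9) = 1
So 29⁻¹ ≡ -22 ≡ 49 (mod 71)
Check: 29 × 49 = 1421 ≡ 1 (mod 71) ✓

29⁻¹ ≡ 49 (mod 71)


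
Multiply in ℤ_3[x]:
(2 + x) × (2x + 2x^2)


Expand and collect like terms; reduce coefficients mod 3:
x^0: 2·0 = 0 ≡ 0 (mod 3)
x^1: 2·2 + 1·0 = 4 ≡ 1 (mod 3)
x^2: 2·2 + 1·2 = 6 ≡ 0 (mod 3)
x^3: 1·2 = 2 ≡ 2 (mod 3)
Result: x + 2x^3

f · g = x + 2x^3


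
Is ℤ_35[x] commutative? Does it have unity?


ℤ_35 has zero divisors (5·7 ≡ 0), and these lift to constant zero divisors in ℤ_35[x]; so not an integral domain
Commutative: Yes
Integral domain: No
Has unity: Yes

ℤ_35[x]: Commutative=Yes, Unity=Yes


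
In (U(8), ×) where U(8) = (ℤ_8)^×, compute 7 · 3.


Operation: multiplication mod 8
7 · 3 = (a × b) mod 8 with a = 7, b = 3

7 · 3 = 5


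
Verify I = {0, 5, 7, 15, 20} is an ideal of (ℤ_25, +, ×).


Check ideal conditions for I = {0, 5, 7, 15, 20} in ℤ_25:
(1) I is an additive subgroup? No
(2) For r ∈ ℤ_25 and a ∈ I: r·a ∈ I? No  [counterexample: r=2, a=5, r·a mod 25 = 10 ∉ I]

No, I is not an ideal of ℤ_25


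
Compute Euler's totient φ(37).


Factor n: 37 = 37
φ(n) = n · ∏(1 - 1/p) over distinct primes p | n
φ(37) = 37 · (1 - 1/37) = 36

φ(37) = 36


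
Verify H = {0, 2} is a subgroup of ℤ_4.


Subgroup test for H = {0, 2} in (ℤ_4, +):
(1) 0 ∈ H? Yes
(2) Closure: for all a,b ∈ H, (a+b) mod 4 ∈ H? Yes
(3) Inverses: for all a ∈ H, -a mod 4 ∈ H? Yes

Yes, H is a subgroup of ℤ_4


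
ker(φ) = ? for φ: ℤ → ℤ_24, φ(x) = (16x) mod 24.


Kernel = preimage of identity
ker(φ) = {x ∈ ℤ : 16x ≡ 0 (mod 24)}. gcd(16,24) = 8, so 16x ≡ 0 (mod 24) ⟺ x ≡ 0 (mod 24/8 = 3). Hence ker(φ) = 3ℤ

ker(φ) = 3ℤ


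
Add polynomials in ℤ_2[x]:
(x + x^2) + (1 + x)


Add coefficients mod 2:
x^0: 0 + 1 = 1 (mod 2)
x^1: 1 + 1 = 0 (mod 2)
x^2: 1 + 0 = 1 (mod 2)
Result: 1 + x^2

f + g = 1 + x^2


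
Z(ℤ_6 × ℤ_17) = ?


Z(G) = {g ∈ G | gx = xg for all x ∈ G}
Direct product of abelian groups is abelian, so Z(G) = G

Z(ℤ_6 × ℤ_17) = ℤ_6 × ℤ_17


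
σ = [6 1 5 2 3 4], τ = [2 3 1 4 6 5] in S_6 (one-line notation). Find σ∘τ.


σ∘τ: apply τ first, then σ
1 →τ 2 →σ 1
2 →τ 3 →σ 5
3 →τ 1 →σ 6
4 →τ 4 →σ 2
5 →τ 6 →σ 4
6 →τ 5 →σ 3

σ∘τ = [1 5 6 2 4 3]


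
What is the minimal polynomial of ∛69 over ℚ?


∛69 satisfies x³ - 69 = 0, irreducible over ℚ (no rational root; 69 is not a perfect cube)

Minimal polynomial: x³ - 69


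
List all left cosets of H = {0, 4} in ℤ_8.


H = {0, 4}, |H| = 2
Number of cosets = |G|/|H| = 8/2 = 4
0 + H = {0, 4}
1 + H = {1, 5}
2 + H = {2, 6}
3 + H = {3, 7}

Cosets: 0+H={0,4}; 1+H={1,5}; 2+H={2,6}; 3+H={3,7}


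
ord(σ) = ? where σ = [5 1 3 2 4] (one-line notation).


Cycle decomposition: (1 5 4 2)
Cycle lengths: 4
Order = lcm(4) = 4

ord(σ) = 4


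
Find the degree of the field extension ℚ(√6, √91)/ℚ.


[ℚ(√6,√91):ℚ] = [ℚ(√6,√91):ℚ(√6)]·[ℚ(√6):ℚ] = 2·2 = 4

[ℚ(√6, √91)/ℚ] = 4


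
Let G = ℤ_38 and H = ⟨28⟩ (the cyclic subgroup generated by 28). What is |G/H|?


|⟨28⟩| = n / gcd(28, 38) = 38 / 2 = 19
H is normal (ℤ_38 is abelian).
|G/H| = |G| / |H| = 38 / 19 = 2

|G/H| = 2


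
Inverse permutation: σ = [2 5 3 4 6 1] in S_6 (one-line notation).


To find σ⁻¹, swap domain and range:
σ(1) = 2 → σ⁻¹(2) = 1
σ(2) = 5 → σ⁻¹(5) = 2
σ(3) = 3 → σ⁻¹(3) = 3
σ(4) = 4 → σ⁻¹(4) = 4
σ(5) = 6 → σ⁻¹(6) = 5
σ(6) = 1 → σ⁻¹(1) = 6

σ⁻¹ = [6 1 3 4 2 5]


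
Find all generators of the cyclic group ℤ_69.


g generates ℤ_n iff gcd(g,n) = 1
Prime factors of 69: 3, 23
Generators are g ∈ {1,...,68} not divisible by any of these primes.
Generators: {1, 2, 4, 5, 7, 8, 10, 11, 13, 14, 16, 17, 19, 20, 22, 25, 26, 28, 29, 31, 32, 34, 35, 37, 38, 40, 41, 43, 44, 47, 49, 50, 52, 53, 55, 56, 58, 59, 61, 62, 64, 65, 67, 68}
Number of generators = φ(69) = 44

Generators of ℤ_69 = {1, 2, 4, 5, 7, 8, 10, 11, 13, 14, 16, 17, 19, 20, 22, 25, 26, 28, 29, 31, 32, 34, 35, 37, 38, 40, 41, 43, 44, 47, 49, 50, 52, 53, 55, 56, 58, 59, 61, 62, 64, 65, 67, 68}


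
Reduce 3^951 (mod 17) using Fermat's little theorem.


Fermat's little theorem: if p is prime and gcd(a,p)=1, then a^(p-1) ≡ 1 (mod p)
p = 17 is prime, gcd(3,17) = 1
Reduce exponent: 951 mod 16 = 7
So 3^951 ≡ 3^7 (mod 17)
3^7 mod 17 = 11

3^951 ≡ 11 (mod 17)


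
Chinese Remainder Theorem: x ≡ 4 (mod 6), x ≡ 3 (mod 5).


m₁ = 6, m₂ = 5, gcd = 1, so CRT applies. M = m₁·m₂ = 30
Let M₁ = M/m₁ = 5, M₂ = M/m₂ = 6
Find y₁ ≡ M₁⁻¹ (mod m₁): 5⁻¹ ≡ 5 (mod 6)
Find y₂ ≡ M₂⁻¹ (mod m₂): 6⁻¹ ≡ 1 (mod 5)
x = a₁·M₁·y₁ + a₂·M₂·y₂ = 4·5·5 + 3·6·1 = 118
Reduce mod 30: x ≡ 28
Check: 28 mod 6 = 4 ✓, 28 mod 5 = 3 ✓

x ≡ 28 (mod 30)


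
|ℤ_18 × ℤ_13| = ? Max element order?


|ℤ_18 × ℤ_13| = 18 × 13 = 234
Max element order = lcm(18,13) = 234
Cyclic? Yes (gcd=1)

|ℤ_18×ℤ_13| = 234, max element order = 234


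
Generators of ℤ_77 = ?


g generates ℤ_n iff gcd(g,n) = 1
Prime factors of 77: 7, 11
Generators are g ∈ {1,...,76} not divisible by any of these primes.
Generators: {1, 2, 3, 4, 5, 6, 8, 9, 10, 12, 13, 15, 16, 17, 18, 19, 20, 23, 24, 25, 26, 27, 29, 30, 31, 32, 34, 36, 37, 38, 39, 40, 41, 43, 45, 46, 47, 48, 50, 51, 52, 53, 54, 57, 58, 59, 60, 61, 62, 64, 65, 67, 68, 69, 71, 72, 73, 74, 75, 76}
Number of generators = φ(77) = 60

Generators of ℤ_77 = {1, 2, 3, 4, 5, 6, 8, 9, 10, 12, 13, 15, 16, 17, 18, 19, 20, 23, 24, 25, 26, 27, 29, 30, 31, 32, 34, 36, 37, 38, 39, 40, 41, 43, 45, 46, 47, 48, 50, 51, 52, 53, 54, 57, 58, 59, 60, 61, 62, 64, 65, 67, 68, 69, 71, 72, 73, 74, 75, 76}


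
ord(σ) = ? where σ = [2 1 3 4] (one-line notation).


Cycle decomposition: (1 2)
Cycle lengths: 2
Order = lcm(2) = 2

ord(σ) = 2


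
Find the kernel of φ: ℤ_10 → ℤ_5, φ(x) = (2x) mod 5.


Kernel = preimage of identity
ker(φ) = {x ∈ ℤ_10 : 2x ≡ 0 (mod 5)}. Since 5 | 10, φ is well-defined. The kernel is the cyclic subgroup ⟨5⟩ of ℤ_10 (order 2), i.e. {0, 5}

ker(φ) = {0, 5}


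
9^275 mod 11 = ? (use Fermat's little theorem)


Fermat's little theorem: if p is prime and gcd(a,p)=1, then a^(p-1) ≡ 1 (mod p)
p = 11 is prime, gcd(9,11) = 1
Reduce exponent: 275 mod 10 = 5
So 9^275 ≡ 9^5 (mod 11)
9^5 mod 11 = 1

9^275 ≡ 1 (mod 11)


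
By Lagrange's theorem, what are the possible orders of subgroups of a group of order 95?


Lagrange's theorem: |H| divides |G|
|G| = 95
Divisors of 95: 1, 5, 19, 95

Possible subgroup orders: {1, 5, 19, 95}


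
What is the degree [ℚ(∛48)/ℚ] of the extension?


∛48 has minimal polynomial x³ - 48 (irreducible over ℚ since 48 is not a perfect cube)

[ℚ(∛48)/ℚ] = 3


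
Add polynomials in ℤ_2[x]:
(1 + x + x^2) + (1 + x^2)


Add coefficients mod 2:
x^0: 1 + 1 = 0 (mod 2)
x^1: 1 + 0 = 1 (mod 2)
x^2: 1 + 1 = 0 (mod 2)
Result: x

f + g = x


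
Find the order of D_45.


|D_n| = 2n (n rotations and n reflections)
|D_45| = 2×45 = 90

|D_45| = 90


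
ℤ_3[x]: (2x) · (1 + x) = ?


Expand and collect like terms; reduce coefficients mod 3:
x^0: 0·1 = 0 ≡ 0 (mod 3)
x^1: 0·1 + 2·1 = 2 ≡ 2 (mod 3)
x^2: 2·1 = 2 ≡ 2 (mod 3)
Result: 2x + 2x^2

f · g = 2x + 2x^2


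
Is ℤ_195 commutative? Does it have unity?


ℤ_195 is a commutative ring with unity 1; 195 = 3×65 is composite, so 3·65 ≡ 0 gives zero divisors (not an integral domain)
Commutative: Yes
Integral domain: No
Has unity: Yes

ℤ_195: Commutative=Yes, Unity=Yes


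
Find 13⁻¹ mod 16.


Use the extended Euclidean algorithm to write 1 = 13·s + 16·t; then s mod 16 is the inverse.
Euclidean algorithm:
  13 = 0·16 + 13
  16 = 1·13 + 3
  13 = 4·3 + 1
  3 = 3·1 + 0
gcd(13,16) = 1
Back-substitution gives: 13·(5) + 16·(-4) = 1
So 13⁻¹ ≡ 5 ≡ 5 (mod 16)
Check: 13 × 5 = 65 ≡ 1 (mod 16) ✓

13⁻¹ ≡ 5 (mod 16)


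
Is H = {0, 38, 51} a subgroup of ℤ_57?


Subgroup test for H = {0, 38, 51} in (ℤ_57, +):
(1) 0 ∈ H? Yes
(2) Closure: for all a,b ∈ H, (a+b) mod 57 ∈ H? No  [counterexample: 38 + 38 = 19 ∉ H]
(3) Inverses: for all a ∈ H, -a mod 57 ∈ H? No

No, H is not a subgroup of ℤ_57


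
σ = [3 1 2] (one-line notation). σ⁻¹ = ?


To find σ⁻¹, swap domain and range:
σ(1) = 3 → σ⁻¹(3) = 1
σ(2) = 1 → σ⁻¹(1) = 2
σ(3) = 2 → σ⁻¹(2) = 3

σ⁻¹ = [2 3 1]


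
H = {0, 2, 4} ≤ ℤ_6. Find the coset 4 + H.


4 + H = {4 + h (mod 6) : h ∈ H}
4+0=4, 4+2=0, 4+4=2
4 + H = {0, 2, 4} = 0 + H

4 + H = {0, 2, 4}


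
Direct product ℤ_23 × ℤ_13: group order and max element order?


|ℤ_23 × ℤ_13| = 23 × 13 = 299
Max element order = lcm(23,13) = 299
Cyclic? Yes (gcd=1)

|ℤ_23×ℤ_13| = 299, max element order = 299


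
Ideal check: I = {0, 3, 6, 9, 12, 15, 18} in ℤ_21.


Check ideal conditions for I = {0, 3, 6, 9, 12, 15, 18} in ℤ_21:
(1) I is an additive subgroup? Yes
(2) For r ∈ ℤ_21 and a ∈ I: r·a ∈ I? Yes

Yes, I is an ideal of ℤ_21


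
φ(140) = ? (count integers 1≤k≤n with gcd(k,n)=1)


Factor n: 140 = 2^2 × 5 × 7
φ(n) = n · ∏(1 - 1/p) over distinct primes p | n
φ(140) = 140 · (1 - 1/2) · (1 - 1/5) · (1 - 1/7) = 48

φ(140) = 48


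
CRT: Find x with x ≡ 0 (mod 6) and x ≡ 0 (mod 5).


m₁ = 6, m₂ = 5, gcd = 1, so CRT applies. M = m₁·m₂ = 30
Let M₁ = M/m₁ = 5, M₂ = M/m₂ = 6
Find y₁ ≡ M₁⁻¹ (mod m₁): 5⁻¹ ≡ 5 (mod 6)
Find y₂ ≡ M₂⁻¹ (mod m₂): 6⁻¹ ≡ 1 (mod 5)
x = a₁·M₁·y₁ + a₂·M₂·y₂ = 0·5·5 + 0·6·1 = 0
Reduce mod 30: x ≡ 0
Check: 0 mod 6 = 0 ✓, 0 mod 5 = 0 ✓

x ≡ 0 (mod 30)


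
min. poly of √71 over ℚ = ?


√71 satisfies x² - 71 = 0, irreducible over ℚ since 71 is squarefree

Minimal polynomial: x² - 71


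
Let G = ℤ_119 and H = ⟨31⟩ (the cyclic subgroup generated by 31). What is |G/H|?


|⟨31⟩| = n / gcd(31, 119) = 119 / 1 = 119
H is normal (ℤ_119 is abelian).
|G/H| = |G| / |H| = 119 / 119 = 1

|G/H| = 1


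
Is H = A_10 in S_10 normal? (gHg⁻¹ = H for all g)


H = A_10 in S_10
A_10 has index 2 in S_10, and every subgroup of index 2 is normal

Yes, normal subgroup


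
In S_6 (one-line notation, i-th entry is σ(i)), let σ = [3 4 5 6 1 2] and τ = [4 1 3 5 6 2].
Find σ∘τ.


σ∘τ: apply τ first, then σ
1 →τ 4 →σ 6
2 →τ 1 →σ 3
3 →τ 3 →σ 5
4 →τ 5 →σ 1
5 →τ 6 →σ 2
6 →τ 2 →σ 4

σ∘τ = [6 3 5 1 2 4]


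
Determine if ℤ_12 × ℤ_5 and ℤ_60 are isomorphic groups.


Comparing ℤ_12 × ℤ_5 and ℤ_60:
gcd(12,5) = 1, so ℤ_12 × ℤ_5 ≅ ℤ_60 (CRT)

Yes, ℤ_12 × ℤ_5 ≅ ℤ_60


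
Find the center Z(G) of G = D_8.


Z(G) = {g ∈ G | gx = xg for all x ∈ G}
For even n, Z(D_n) = {e, r^(n/2)}: the 180° rotation r^4 commutes with every reflection and rotation

Z(D_8) = {e, r^4}


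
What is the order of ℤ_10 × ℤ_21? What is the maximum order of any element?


|ℤ_10 × ℤ_21| = 10 × 21 = 210
Max element order = lcm(10,21) = 210
Cyclic? Yes (gcd=1)

|ℤ_10×ℤ_21| = 210, max element order = 210


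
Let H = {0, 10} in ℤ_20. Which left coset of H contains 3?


3 + H = {3 + h (mod 20) : h ∈ H}
3+0=3, 3+10=13

3 + H = {3, 13}


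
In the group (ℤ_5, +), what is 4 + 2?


Operation: addition mod 5
4 + 2 = (a + b) mod 5 with a = 4, b = 2

4 + 2 = 1


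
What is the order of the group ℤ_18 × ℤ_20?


|A × B| = |A| · |B|
|ℤ_18 × ℤ_20| = 18 × 20 = 360

|ℤ_18 × ℤ_20| = 360


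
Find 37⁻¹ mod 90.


Use the extended Euclidean algorithm to write 1 = 37·s + 90·t; then s mod 90 is the inverse.
Euclidean algorithm:
  37 = 0·90 + 37
  90 = 2·37 + 16
  37 = 2·16 + 5
  16 = 3·5 + 1
  5 = 5·1 + 0
gcd(37,90) = 1
Back-substitution gives: 37·(-17) + 90·(7) = 1
So 37⁻¹ ≡ -17 ≡ 73 (mod 90)
Check: 37 × 73 = 2701 ≡ 1 (mod 90) ✓

37⁻¹ ≡ 73 (mod 90)


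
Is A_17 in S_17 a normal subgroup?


H = A_17 in S_17
A_17 has index 2 in S_17, and every subgroup of index 2 is normal

Yes, normal subgroup


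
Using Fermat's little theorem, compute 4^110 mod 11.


Fermat's little theorem: if p is prime and gcd(a,p)=1, then a^(p-1) ≡ 1 (mod p)
p = 11 is prime, gcd(4,11) = 1
Reduce exponent: 110 mod 10 = 0
So 4^110 ≡ 4^0 (mod 11)
4^0 = 1

4^110 ≡ 1 (mod 11)


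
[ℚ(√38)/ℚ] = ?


√38 has minimal polynomial x² - 38 (irreducible over ℚ since 38 is squarefree)

[ℚ(√38)/ℚ] = 2


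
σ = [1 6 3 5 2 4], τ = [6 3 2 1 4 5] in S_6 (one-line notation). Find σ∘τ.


σ∘τ: apply τ first, then σ
1 →τ 6 →σ 4
2 →τ 3 →σ 3
3 →τ 2 →σ 6
4 →τ 1 →σ 1
5 →τ 4 →σ 5
6 →τ 5 →σ 2

σ∘τ = [4 3 6 1 5 2]


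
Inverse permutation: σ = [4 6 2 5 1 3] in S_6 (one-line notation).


To find σ⁻¹, swap domain and range:
σ(1) = 4 → σ⁻¹(4) = 1
σ(2) = 6 → σ⁻¹(6) = 2
σ(3) = 2 → σ⁻¹(2) = 3
σ(4) = 5 → σ⁻¹(5) = 4
σ(5) = 1 → σ⁻¹(1) = 5
σ(6) = 3 → σ⁻¹(3) = 6

σ⁻¹ = [5 3 6 1 4 2]


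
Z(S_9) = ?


Z(G) = {g ∈ G | gx = xg for all x ∈ G}
S_n is non-abelian for n ≥ 3; Z(S_9) is trivial

Z(S_9) = {e}


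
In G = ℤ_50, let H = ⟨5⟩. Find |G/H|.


|⟨5⟩| = n / gcd(5, 50) = 50 / 5 = 10
H is normal (ℤ_50 is abelian).
|G/H| = |G| / |H| = 50 / 10 = 5

|G/H| = 5


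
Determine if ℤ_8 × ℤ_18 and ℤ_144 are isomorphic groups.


Comparing ℤ_8 × ℤ_18 and ℤ_144:
gcd(8,18) = 2 ≠ 1. Max element order in ℤ_8×ℤ_18 is lcm(8,18) = 72 < 144, so it has no element of order 144

No, ℤ_8 × ℤ_18 ≇ ℤ_144
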